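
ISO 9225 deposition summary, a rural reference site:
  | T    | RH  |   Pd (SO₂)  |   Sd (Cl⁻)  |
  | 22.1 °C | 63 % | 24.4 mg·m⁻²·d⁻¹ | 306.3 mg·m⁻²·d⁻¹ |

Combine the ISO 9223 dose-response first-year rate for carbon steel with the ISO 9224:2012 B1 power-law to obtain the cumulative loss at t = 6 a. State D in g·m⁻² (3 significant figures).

D(6) = 1.72e+03 g·m⁻²

carbon steel: temperature factor f = -0.054·(12.1) = -0.6534
  sulphur-dioxide contribution → 17.09 μm/a
  chloride contribution → 68.68 μm/a
  ⇒ r_corr(carbon steel) = 85.77 μm/a
Long-term exponent b (ISO 9224 Table 2, B1) = 0.523
  D(6) = 85.77 × 6^0.523 = 85.77 × 2.553 = 218.9 μm
  Mass loss = 218.9 μm × 7.85 g/cm³ = 1719 g·m⁻²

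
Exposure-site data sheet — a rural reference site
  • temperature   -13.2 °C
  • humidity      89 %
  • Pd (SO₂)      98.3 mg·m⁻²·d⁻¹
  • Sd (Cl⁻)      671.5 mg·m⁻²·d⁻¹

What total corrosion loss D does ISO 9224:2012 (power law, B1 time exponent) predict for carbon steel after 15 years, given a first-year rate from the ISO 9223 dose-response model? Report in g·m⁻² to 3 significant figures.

carbon steel: T≤10 °C ⇒ hinge +0.150·(-13.2−10) = -3.4800
  SO₂ term: 1.77·98.3^0.52·exp(0.02·89-3.4800) = 3.514
  Cl⁻ term: 0.102·671.5^0.62·exp(0.033·89+0.04·-13.2) = 64.21
  r_corr = 3.514 + 64.21 = 67.72 μm/a
Power-law: D(15) = r_corr · 15^0.523
  D(15) = 67.72 × 15^0.523 = 67.72 × 4.122 = 279.1 μm
  Mass loss = 279.1 μm × 7.85 g/cm³ = 2191 g·m⁻²

D(15) = 2.19e+03 g·m⁻²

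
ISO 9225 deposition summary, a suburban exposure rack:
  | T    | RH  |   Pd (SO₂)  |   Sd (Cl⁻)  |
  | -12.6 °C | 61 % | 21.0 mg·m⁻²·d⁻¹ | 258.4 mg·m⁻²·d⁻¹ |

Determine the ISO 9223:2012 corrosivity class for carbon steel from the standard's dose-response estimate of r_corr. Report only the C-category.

C2

carbon steel: f(T) = +0.150·(T−10) [T≤10 °C] = -3.3900
  SO₂ term: 1.77·21.0^0.52·exp(0.02·61-3.3900) = 0.9843
  Cl⁻ term: 0.102·258.4^0.62·exp(0.033·61+0.04·-12.6) = 14.44
  r_corr = 0.9843 + 14.44 = 15.42 μm/a
15.4 μm/a falls in (1.3, 25] for carbon steel → category C2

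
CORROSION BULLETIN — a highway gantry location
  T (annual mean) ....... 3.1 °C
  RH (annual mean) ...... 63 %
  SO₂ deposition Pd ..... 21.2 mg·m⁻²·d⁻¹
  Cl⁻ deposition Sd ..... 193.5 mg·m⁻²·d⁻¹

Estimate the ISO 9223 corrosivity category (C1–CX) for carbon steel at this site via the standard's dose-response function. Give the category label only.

carbon steel: f(T) = +0.150·(T−10) [T≤10 °C] = -1.0350
  sulphur-dioxide contribution → 10.85 μm/a
  chloride contribution → 24.16 μm/a
  ⇒ r_corr(carbon steel) = 35.01 μm/a
35 μm/a falls in (25, 50] for carbon steel → category C3

C3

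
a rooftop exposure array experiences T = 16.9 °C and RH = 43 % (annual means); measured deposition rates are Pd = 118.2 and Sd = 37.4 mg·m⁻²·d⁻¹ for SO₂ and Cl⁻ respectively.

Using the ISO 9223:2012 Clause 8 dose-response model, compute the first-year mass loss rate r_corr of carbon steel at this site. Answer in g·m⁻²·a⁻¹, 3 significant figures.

carbon steel: temperature factor f = -0.054·(6.9) = -0.3726
  SO₂ term: 1.77·118.2^0.52·exp(0.02·43-0.3726) = 34.47
  Cl⁻ term: 0.102·37.4^0.62·exp(0.033·43+0.04·16.9) = 7.828
  r_corr = 34.47 + 7.828 = 42.3 μm/a
Convert to mass loss: 42.3 μm/a × 7.85 g/cm³ = 332 g·m⁻²·a⁻¹

r_corr = 332 g·m⁻²·a⁻¹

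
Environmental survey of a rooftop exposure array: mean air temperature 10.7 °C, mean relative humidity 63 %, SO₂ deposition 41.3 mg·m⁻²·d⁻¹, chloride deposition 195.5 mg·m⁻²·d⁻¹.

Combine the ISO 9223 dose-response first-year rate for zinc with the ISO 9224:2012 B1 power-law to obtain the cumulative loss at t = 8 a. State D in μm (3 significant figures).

zinc: temperature factor f = -0.071·(0.7) = -0.0497
  sulphur-dioxide contribution → 1.144 μm/a
  chloride contribution → 1.455 μm/a
  total first-year rate 2.599 μm/a
ISO 9224: D(t) = r_corr · t^b with b = 0.813 (zinc, B1)
  D(8) = 2.599 × 8^0.813 = 2.599 × 5.423 = 14.1 μm

D(8) = 14.1 μm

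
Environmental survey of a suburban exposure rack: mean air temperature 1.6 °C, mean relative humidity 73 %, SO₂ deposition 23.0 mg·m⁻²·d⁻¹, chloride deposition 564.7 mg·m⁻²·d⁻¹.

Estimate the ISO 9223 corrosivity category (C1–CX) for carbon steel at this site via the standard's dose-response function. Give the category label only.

C4

carbon steel: temperature factor f = +0.150·(-8.4) = -1.2600
  SO₂ term: 1.77·23.0^0.52·exp(0.02·73-1.2600) = 11.04
  Cl⁻ term: 0.102·564.7^0.62·exp(0.033·73+0.04·1.6) = 61.48
  sum: 11.04 + 61.48 → r_corr = 72.52 μm/a
72.5 μm/a falls in (50, 80] for carbon steel → category C4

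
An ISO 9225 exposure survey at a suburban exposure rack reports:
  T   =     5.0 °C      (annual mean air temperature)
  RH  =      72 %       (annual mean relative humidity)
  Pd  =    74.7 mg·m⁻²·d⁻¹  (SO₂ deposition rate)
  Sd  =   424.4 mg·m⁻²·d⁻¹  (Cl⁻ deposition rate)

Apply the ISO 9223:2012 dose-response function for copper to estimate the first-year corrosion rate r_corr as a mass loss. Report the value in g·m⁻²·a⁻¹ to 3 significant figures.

copper: temperature factor f = +0.126·(-5.0) = -0.6300
  sulphur-dioxide contribution → 0.6062 μm/a
  chloride contribution → 0.896 μm/a
  ⇒ r_corr(copper) = 1.502 μm/a
Convert to mass loss: 1.502 μm/a × 8.96 g/cm³ = 13.46 g·m⁻²·a⁻¹

r_corr = 13.5 g·m⁻²·a⁻¹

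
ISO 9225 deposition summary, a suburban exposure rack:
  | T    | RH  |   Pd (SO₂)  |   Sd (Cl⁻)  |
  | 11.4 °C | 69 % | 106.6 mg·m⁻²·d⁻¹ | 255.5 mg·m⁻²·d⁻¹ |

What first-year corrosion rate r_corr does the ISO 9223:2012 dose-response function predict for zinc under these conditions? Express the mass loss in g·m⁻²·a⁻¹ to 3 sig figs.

r_corr = 29.0 g·m⁻²·a⁻¹

zinc: T>10 °C ⇒ hinge -0.071·(11.4−10) = -0.0994
  SO₂ term: 0.0129·106.6^0.44·exp(0.046·69-0.0994) = 2.178
  Sd branch = 0.0175·Sd^0.57·e^(0.008·RH+0.085·T) = 1.887 μm/a
  r_corr = 2.178 + 1.887 = 4.065 μm/a
Convert to mass loss: 4.065 μm/a × 7.14 g/cm³ = 29.03 g·m⁻²·a⁻¹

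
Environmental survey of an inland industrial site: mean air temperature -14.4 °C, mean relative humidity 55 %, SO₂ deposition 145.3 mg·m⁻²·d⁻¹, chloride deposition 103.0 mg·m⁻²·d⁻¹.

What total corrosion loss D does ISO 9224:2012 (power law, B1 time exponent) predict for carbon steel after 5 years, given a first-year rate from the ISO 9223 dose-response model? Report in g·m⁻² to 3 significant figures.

D(5) = 147 g·m⁻²

carbon steel: f(T) = +0.150·(T−10) [T≤10 °C] = -3.6600
  sulphur-dioxide contribution → 1.822 μm/a
  chloride contribution → 6.232 μm/a
  total first-year rate 8.054 μm/a
ISO 9224: D(t) = r_corr · t^b with b = 0.523 (carbon steel, B1)
  D(5) = 8.054 × 5^0.523 = 8.054 × 2.32 = 18.69 μm
  Mass loss = 18.69 μm × 7.85 g/cm³ = 146.7 g·m⁻²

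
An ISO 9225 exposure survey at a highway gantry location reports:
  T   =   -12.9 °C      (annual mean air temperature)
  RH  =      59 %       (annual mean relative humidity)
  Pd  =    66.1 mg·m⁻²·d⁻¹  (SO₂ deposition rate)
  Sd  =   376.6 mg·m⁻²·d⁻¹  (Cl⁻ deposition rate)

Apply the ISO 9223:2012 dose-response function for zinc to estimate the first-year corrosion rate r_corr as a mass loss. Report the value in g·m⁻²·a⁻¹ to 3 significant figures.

r_corr = 5.65 g·m⁻²·a⁻¹

zinc: T≤10 °C ⇒ hinge +0.038·(-12.9−10) = -0.8702
  sulphur-dioxide contribution → 0.5155 μm/a
  chloride contribution → 0.2755 μm/a
  ⇒ r_corr(zinc) = 0.791 μm/a
Convert to mass loss: 0.791 μm/a × 7.14 g/cm³ = 5.648 g·m⁻²·a⁻¹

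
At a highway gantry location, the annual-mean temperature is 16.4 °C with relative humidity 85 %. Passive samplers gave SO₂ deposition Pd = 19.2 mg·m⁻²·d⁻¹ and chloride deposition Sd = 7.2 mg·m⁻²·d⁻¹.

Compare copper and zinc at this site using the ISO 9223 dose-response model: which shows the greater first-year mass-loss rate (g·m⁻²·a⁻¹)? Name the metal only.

copper: T>10 °C ⇒ hinge -0.080·(16.4−10) = -0.5120
  sulphur-dioxide contribution → 1.032 μm/a
  chloride contribution → 0.832 μm/a
  ⇒ r_corr(copper) = 1.864 μm/a
  mass loss = 1.864 μm/a × 8.96 g/cm³ = 16.7 g·m⁻²·a⁻¹
zinc: temperature factor f = -0.071·(6.4) = -0.4544
  sulphur-dioxide contribution → 1.5 μm/a
  chloride contribution → 0.429 μm/a
  ⇒ r_corr(zinc) = 1.929 μm/a
  mass loss = 1.929 μm/a × 7.14 g/cm³ = 13.77 g·m⁻²·a⁻¹
Ordering by g·m⁻²·a⁻¹: copper (16.7) > zinc (13.8)

copper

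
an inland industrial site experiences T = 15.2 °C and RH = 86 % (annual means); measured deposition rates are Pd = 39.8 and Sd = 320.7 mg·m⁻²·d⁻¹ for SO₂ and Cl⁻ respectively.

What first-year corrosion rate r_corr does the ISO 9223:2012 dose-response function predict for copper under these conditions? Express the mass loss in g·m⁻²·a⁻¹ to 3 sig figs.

r_corr = 33.4 g·m⁻²·a⁻¹

copper: temperature factor f = -0.080·(5.2) = -0.4160
  sulphur-dioxide contribution → 1.456 μm/a
  chloride contribution → 2.267 μm/a
  total first-year rate 3.723 μm/a
Convert to mass loss: 3.723 μm/a × 8.96 g/cm³ = 33.36 g·m⁻²·a⁻¹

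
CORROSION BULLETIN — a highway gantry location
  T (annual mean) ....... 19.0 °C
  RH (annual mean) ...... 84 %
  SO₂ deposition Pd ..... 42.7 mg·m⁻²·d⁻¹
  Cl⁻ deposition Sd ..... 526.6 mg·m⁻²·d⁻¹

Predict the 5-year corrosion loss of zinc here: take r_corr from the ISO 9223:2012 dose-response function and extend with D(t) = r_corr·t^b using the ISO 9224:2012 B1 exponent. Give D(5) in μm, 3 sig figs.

zinc: f(T) = -0.071·(T−10) [T>10 °C] = -0.6390
  Pd branch = 0.0129·Pd^0.44·e^(0.046·RH+f) = 1.693 μm/a
  Sd branch = 0.0175·Sd^0.57·e^(0.008·RH+0.085·T) = 6.131 μm/a
  sum: 1.693 + 6.131 → r_corr = 7.823 μm/a
Long-term exponent b (ISO 9224 Table 2, B1) = 0.813
  D(5) = 7.823 × 5^0.813 = 7.823 × 3.701 = 28.95 μm

D(5) = 29.0 μm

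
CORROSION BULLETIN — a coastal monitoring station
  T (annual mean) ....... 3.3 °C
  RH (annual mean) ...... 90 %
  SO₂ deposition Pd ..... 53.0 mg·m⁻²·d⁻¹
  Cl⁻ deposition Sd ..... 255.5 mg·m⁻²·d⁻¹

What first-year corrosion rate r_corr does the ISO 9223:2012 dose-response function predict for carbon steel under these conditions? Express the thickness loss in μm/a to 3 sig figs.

r_corr = 101 μm/a

carbon steel: T≤10 °C ⇒ hinge +0.150·(3.3−10) = -1.0050
  Pd branch = 1.77·Pd^0.52·e^(0.02·RH+f) = 30.89 μm/a
  Sd branch = 0.102·Sd^0.62·e^(0.033·RH+0.04·T) = 70.53 μm/a
  sum: 30.89 + 70.53 → r_corr = 101.4 μm/a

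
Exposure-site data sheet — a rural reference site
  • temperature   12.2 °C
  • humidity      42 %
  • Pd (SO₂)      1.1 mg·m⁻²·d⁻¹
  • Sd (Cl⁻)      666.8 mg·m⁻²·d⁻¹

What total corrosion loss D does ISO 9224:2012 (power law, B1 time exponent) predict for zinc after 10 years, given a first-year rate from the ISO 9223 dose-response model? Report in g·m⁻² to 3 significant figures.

D(10) = 134 g·m⁻²

zinc: temperature factor f = -0.071·(2.2) = -0.1562
  SO₂ term: 0.0129·1.1^0.44·exp(0.046·42-0.1562) = 0.07944
  Sd branch = 0.0175·Sd^0.57·e^(0.008·RH+0.085·T) = 2.812 μm/a
  sum: 0.07944 + 2.812 → r_corr = 2.891 μm/a
Long-term exponent b (ISO 9224 Table 2, B1) = 0.813
  D(10) = 2.891 × 10^0.813 = 2.891 × 6.501 = 18.8 μm
  Mass loss = 18.8 μm × 7.14 g/cm³ = 134.2 g·m⁻²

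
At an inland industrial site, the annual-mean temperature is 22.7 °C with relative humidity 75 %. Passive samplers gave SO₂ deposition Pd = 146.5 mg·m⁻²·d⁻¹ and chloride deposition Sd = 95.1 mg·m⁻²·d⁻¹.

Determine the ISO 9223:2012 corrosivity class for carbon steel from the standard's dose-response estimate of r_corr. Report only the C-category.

C5

carbon steel: T>10 °C ⇒ hinge -0.054·(22.7−10) = -0.6858
  Pd branch = 1.77·Pd^0.52·e^(0.02·RH+f) = 53.43 μm/a
  Sd branch = 0.102·Sd^0.62·e^(0.033·RH+0.04·T) = 50.62 μm/a
  r_corr = 53.43 + 50.62 = 104 μm/a
Category bounds: 80…200 μm/a bracket r_corr ⇒ C5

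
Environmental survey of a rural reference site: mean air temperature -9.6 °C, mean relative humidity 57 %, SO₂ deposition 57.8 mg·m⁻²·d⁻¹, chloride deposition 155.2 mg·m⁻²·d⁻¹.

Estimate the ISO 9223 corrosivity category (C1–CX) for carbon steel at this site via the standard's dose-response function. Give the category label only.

carbon steel: f(T) = +0.150·(T−10) [T≤10 °C] = -2.9400
  Pd branch = 1.77·Pd^0.52·e^(0.02·RH+f) = 2.412 μm/a
  Sd branch = 0.102·Sd^0.62·e^(0.033·RH+0.04·T) = 10.4 μm/a
  r_corr = 2.412 + 10.4 = 12.81 μm/a
ISO 9223 Table 2 (carbon steel): 1.3 < 12.8 ≤ 25 μm/a ⇒ C2

C2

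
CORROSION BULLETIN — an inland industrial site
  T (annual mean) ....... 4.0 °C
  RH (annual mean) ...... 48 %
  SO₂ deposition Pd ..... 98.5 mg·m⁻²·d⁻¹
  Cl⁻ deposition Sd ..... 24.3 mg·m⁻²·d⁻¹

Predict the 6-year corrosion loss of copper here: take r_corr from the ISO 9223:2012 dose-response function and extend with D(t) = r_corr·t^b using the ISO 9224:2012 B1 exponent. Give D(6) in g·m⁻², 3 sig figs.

copper: T≤10 °C ⇒ hinge +0.126·(4.0−10) = -0.7560
  SO₂ term: 0.0053·98.5^0.26·exp(0.059·48-0.7560) = 0.1394
  Cl⁻ term: 0.01025·24.3^0.27·exp(0.036·48+0.049·4.0) = 0.1661
  sum: 0.1394 + 0.1661 → r_corr = 0.3055 μm/a
Long-term exponent b (ISO 9224 Table 2, B1) = 0.667
  D(6) = 0.3055 × 6^0.667 = 0.3055 × 3.304 = 1.009 μm
  Mass loss = 1.009 μm × 8.96 g/cm³ = 9.043 g·m⁻²

D(6) = 9.04 g·m⁻²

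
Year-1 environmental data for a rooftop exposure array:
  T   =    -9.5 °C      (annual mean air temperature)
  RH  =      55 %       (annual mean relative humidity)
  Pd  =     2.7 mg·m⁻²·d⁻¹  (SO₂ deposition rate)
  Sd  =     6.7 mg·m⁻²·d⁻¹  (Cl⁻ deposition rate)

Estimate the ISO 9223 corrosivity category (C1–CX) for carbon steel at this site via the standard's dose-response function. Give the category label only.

carbon steel: temperature factor f = +0.150·(-19.5) = -2.9250
  Pd branch = 1.77·Pd^0.52·e^(0.02·RH+f) = 0.4783 μm/a
  Sd branch = 0.102·Sd^0.62·e^(0.033·RH+0.04·T) = 1.393 μm/a
  sum: 0.4783 + 1.393 → r_corr = 1.871 μm/a
ISO 9223 Table 2 (carbon steel): 1.3 < 1.87 ≤ 25 μm/a ⇒ C2

C2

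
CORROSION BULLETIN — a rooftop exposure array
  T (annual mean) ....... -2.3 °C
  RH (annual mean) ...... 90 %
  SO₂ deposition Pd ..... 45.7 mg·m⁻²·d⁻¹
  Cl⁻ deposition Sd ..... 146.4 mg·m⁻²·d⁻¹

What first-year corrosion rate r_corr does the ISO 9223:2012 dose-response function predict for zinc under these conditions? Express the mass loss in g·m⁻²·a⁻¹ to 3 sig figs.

zinc: f(T) = +0.038·(T−10) [T≤10 °C] = -0.4674
  sulphur-dioxide contribution → 2.729 μm/a
  chloride contribution → 0.5072 μm/a
  ⇒ r_corr(zinc) = 3.236 μm/a
Convert to mass loss: 3.236 μm/a × 7.14 g/cm³ = 23.1 g·m⁻²·a⁻¹

r_corr = 23.1 g·m⁻²·a⁻¹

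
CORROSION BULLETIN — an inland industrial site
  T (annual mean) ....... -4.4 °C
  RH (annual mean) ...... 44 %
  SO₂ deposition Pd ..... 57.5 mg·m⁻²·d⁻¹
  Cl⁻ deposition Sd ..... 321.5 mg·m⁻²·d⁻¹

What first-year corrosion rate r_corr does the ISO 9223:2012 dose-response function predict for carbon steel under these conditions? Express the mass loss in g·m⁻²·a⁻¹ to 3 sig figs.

carbon steel: f(T) = +0.150·(T−10) [T≤10 °C] = -2.1600
  Pd branch = 1.77·Pd^0.52·e^(0.02·RH+f) = 4.047 μm/a
  Cl⁻ term: 0.102·321.5^0.62·exp(0.033·44+0.04·-4.4) = 13.1
  sum: 4.047 + 13.1 → r_corr = 17.14 μm/a
Convert to mass loss: 17.14 μm/a × 7.85 g/cm³ = 134.6 g·m⁻²·a⁻¹

r_corr = 135 g·m⁻²·a⁻¹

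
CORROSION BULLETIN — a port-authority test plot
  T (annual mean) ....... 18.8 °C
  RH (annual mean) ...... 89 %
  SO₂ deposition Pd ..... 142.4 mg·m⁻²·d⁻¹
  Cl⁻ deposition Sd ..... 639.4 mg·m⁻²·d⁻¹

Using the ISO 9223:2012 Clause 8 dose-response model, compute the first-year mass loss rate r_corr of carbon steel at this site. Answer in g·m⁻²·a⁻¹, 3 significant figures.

r_corr = 2.43e+03 g·m⁻²·a⁻¹

carbon steel: temperature factor f = -0.054·(8.8) = -0.4752
  sulphur-dioxide contribution → 85.99 μm/a
  chloride contribution → 224 μm/a
  total first-year rate 310 μm/a
Convert to mass loss: 310 μm/a × 7.85 g/cm³ = 2434 g·m⁻²·a⁻¹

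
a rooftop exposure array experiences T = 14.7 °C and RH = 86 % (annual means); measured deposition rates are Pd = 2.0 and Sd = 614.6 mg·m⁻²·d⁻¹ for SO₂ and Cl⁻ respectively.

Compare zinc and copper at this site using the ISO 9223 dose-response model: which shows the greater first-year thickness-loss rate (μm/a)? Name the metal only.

zinc

zinc: temperature factor f = -0.071·(4.7) = -0.3337
  SO₂ term: 0.0129·2.0^0.44·exp(0.046·86-0.3337) = 0.6549
  Cl⁻ term: 0.0175·614.6^0.57·exp(0.008·86+0.085·14.7) = 4.72
  r_corr = 0.6549 + 4.72 = 5.375 μm/a
copper: T>10 °C ⇒ hinge -0.080·(14.7−10) = -0.3760
  Pd branch = 0.0053·Pd^0.26·e^(0.059·RH+f) = 0.6964 μm/a
  Sd branch = 0.01025·Sd^0.27·e^(0.036·RH+0.049·T) = 2.637 μm/a
  sum: 0.6964 + 2.637 → r_corr = 3.333 μm/a
Ordering by μm/a: zinc (5.38) > copper (3.33)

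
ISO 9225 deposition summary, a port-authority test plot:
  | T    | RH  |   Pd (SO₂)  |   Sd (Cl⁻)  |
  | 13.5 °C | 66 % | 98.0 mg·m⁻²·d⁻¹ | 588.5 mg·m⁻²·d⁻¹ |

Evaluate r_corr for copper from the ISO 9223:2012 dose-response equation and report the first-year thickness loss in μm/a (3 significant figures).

r_corr = 1.84 μm/a

copper: f(T) = -0.080·(T−10) [T>10 °C] = -0.2800
  SO₂ term: 0.0053·98.0^0.26·exp(0.059·66-0.2800) = 0.6479
  Cl⁻ term: 0.01025·588.5^0.27·exp(0.036·66+0.049·13.5) = 1.196
  sum: 0.6479 + 1.196 → r_corr = 1.844 μm/a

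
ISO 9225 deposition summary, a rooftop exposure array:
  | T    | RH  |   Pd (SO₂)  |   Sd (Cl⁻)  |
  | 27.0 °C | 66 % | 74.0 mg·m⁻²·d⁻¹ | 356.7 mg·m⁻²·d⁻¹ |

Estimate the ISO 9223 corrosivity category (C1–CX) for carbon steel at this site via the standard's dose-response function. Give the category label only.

carbon steel: f(T) = -0.054·(T−10) [T>10 °C] = -0.9180
  SO₂ term: 1.77·74.0^0.52·exp(0.02·66-0.9180) = 24.81
  Cl⁻ term: 0.102·356.7^0.62·exp(0.033·66+0.04·27.0) = 101.4
  r_corr = 24.81 + 101.4 = 126.2 μm/a
Category bounds: 80…200 μm/a bracket r_corr ⇒ C5

C5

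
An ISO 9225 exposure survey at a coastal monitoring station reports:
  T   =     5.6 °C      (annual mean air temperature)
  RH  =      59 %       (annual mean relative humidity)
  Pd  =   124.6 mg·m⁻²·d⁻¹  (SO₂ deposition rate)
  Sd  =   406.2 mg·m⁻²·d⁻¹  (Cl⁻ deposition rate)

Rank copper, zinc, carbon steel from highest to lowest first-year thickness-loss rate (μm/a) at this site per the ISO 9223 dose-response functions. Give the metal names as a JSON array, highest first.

["carbon steel", "zinc", "copper"]

copper: temperature factor f = +0.126·(-4.4) = -0.5544
  Pd branch = 0.0053·Pd^0.26·e^(0.059·RH+f) = 0.3468 μm/a
  Sd branch = 0.01025·Sd^0.27·e^(0.036·RH+0.049·T) = 0.5711 μm/a
  sum: 0.3468 + 0.5711 → r_corr = 0.9179 μm/a
zinc: temperature factor f = +0.038·(-4.4) = -0.1672
  SO₂ term: 0.0129·124.6^0.44·exp(0.046·59-0.1672) = 1.376
  Sd branch = 0.0175·Sd^0.57·e^(0.008·RH+0.085·T) = 1.386 μm/a
  sum: 1.376 + 1.386 → r_corr = 2.762 μm/a
carbon steel: T≤10 °C ⇒ hinge +0.150·(5.6−10) = -0.6600
  Pd branch = 1.77·Pd^0.52·e^(0.02·RH+f) = 36.6 μm/a
  Cl⁻ term: 0.102·406.2^0.62·exp(0.033·59+0.04·5.6) = 37.06
  r_corr = 36.6 + 37.06 = 73.66 μm/a
Ordering by μm/a: carbon steel (73.7) > zinc (2.76) > copper (0.918)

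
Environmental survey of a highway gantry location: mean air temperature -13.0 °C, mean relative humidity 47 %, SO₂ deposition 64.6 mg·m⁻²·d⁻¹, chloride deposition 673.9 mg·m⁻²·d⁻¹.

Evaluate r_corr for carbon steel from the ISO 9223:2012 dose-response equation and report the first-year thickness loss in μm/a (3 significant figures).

carbon steel: T≤10 °C ⇒ hinge +0.150·(-13.0−10) = -3.4500
  Pd branch = 1.77·Pd^0.52·e^(0.02·RH+f) = 1.257 μm/a
  Sd branch = 0.102·Sd^0.62·e^(0.033·RH+0.04·T) = 16.22 μm/a
  r_corr = 1.257 + 16.22 = 17.48 μm/a

r_corr = 17.5 μm/a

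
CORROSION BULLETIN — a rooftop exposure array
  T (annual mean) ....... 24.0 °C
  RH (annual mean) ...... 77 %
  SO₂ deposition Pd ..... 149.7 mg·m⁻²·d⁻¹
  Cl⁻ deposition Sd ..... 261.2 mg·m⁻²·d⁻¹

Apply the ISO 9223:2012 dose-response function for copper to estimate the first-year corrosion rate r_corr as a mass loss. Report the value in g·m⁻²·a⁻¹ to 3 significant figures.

r_corr = 26.7 g·m⁻²·a⁻¹

copper: T>10 °C ⇒ hinge -0.080·(24.0−10) = -1.1200
  SO₂ term: 0.0053·149.7^0.26·exp(0.059·77-1.1200) = 0.5976
  Cl⁻ term: 0.01025·261.2^0.27·exp(0.036·77+0.049·24.0) = 2.387
  r_corr = 0.5976 + 2.387 = 2.985 μm/a
Convert to mass loss: 2.985 μm/a × 8.96 g/cm³ = 26.74 g·m⁻²·a⁻¹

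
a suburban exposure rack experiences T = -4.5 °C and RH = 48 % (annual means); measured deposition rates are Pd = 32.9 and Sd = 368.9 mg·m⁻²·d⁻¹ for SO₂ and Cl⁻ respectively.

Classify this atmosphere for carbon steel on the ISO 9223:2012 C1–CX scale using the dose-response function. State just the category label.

carbon steel: f(T) = +0.150·(T−10) [T≤10 °C] = -2.1750
  sulphur-dioxide contribution → 3.23 μm/a
  chloride contribution → 16.21 μm/a
  total first-year rate 19.44 μm/a
Category bounds: 1.3…25 μm/a bracket r_corr ⇒ C2

C2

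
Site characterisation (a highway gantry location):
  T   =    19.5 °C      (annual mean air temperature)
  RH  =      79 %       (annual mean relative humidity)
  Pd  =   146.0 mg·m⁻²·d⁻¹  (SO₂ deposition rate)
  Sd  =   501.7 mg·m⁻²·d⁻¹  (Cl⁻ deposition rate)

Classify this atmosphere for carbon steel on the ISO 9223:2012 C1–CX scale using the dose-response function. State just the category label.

CX

carbon steel: f(T) = -0.054·(T−10) [T>10 °C] = -0.5130
  Pd branch = 1.77·Pd^0.52·e^(0.02·RH+f) = 68.68 μm/a
  Sd branch = 0.102·Sd^0.62·e^(0.033·RH+0.04·T) = 142.5 μm/a
  sum: 68.68 + 142.5 → r_corr = 211.2 μm/a
ISO 9223 Table 2 (carbon steel): 200 < 211 ≤ 700 μm/a ⇒ CX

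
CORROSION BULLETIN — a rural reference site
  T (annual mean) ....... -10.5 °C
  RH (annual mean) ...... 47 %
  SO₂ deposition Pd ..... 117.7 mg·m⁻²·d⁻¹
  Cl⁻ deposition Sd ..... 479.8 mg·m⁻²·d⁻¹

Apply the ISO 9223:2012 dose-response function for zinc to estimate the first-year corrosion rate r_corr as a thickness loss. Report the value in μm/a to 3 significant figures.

zinc: temperature factor f = +0.038·(-20.5) = -0.7790
  sulphur-dioxide contribution → 0.4191 μm/a
  chloride contribution → 0.3523 μm/a
  total first-year rate 0.7715 μm/a

r_corr = 0.771 μm/a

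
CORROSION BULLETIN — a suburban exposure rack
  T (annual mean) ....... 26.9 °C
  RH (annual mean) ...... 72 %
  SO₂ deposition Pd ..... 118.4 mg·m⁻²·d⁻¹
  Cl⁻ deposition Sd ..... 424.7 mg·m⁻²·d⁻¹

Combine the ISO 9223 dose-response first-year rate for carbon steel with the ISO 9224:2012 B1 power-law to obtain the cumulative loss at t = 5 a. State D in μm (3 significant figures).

carbon steel: T>10 °C ⇒ hinge -0.054·(26.9−10) = -0.9126
  Pd branch = 1.77·Pd^0.52·e^(0.02·RH+f) = 35.91 μm/a
  Cl⁻ term: 0.102·424.7^0.62·exp(0.033·72+0.04·26.9) = 137.1
  r_corr = 35.91 + 137.1 = 173.1 μm/a
Long-term exponent b (ISO 9224 Table 2, B1) = 0.523
  D(5) = 173.1 × 5^0.523 = 173.1 × 2.32 = 401.6 μm

D(5) = 402 μm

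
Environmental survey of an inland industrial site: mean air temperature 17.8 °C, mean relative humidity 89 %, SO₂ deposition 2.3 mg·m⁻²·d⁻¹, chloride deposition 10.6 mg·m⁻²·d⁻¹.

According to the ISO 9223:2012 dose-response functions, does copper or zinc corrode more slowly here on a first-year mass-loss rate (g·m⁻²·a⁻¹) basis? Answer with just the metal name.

zinc

copper: T>10 °C ⇒ hinge -0.080·(17.8−10) = -0.6240
  SO₂ term: 0.0053·2.3^0.26·exp(0.059·89-0.6240) = 0.6727
  Sd branch = 0.01025·Sd^0.27·e^(0.036·RH+0.049·T) = 1.142 μm/a
  sum: 0.6727 + 1.142 → r_corr = 1.815 μm/a
  mass loss = 1.815 μm/a × 8.96 g/cm³ = 16.26 g·m⁻²·a⁻¹
zinc: f(T) = -0.071·(T−10) [T>10 °C] = -0.5538
  Pd branch = 0.0129·Pd^0.44·e^(0.046·RH+f) = 0.6416 μm/a
  Sd branch = 0.0175·Sd^0.57·e^(0.008·RH+0.085·T) = 0.622 μm/a
  sum: 0.6416 + 0.622 → r_corr = 1.264 μm/a
  mass loss = 1.264 μm/a × 7.14 g/cm³ = 9.022 g·m⁻²·a⁻¹
Ordering by g·m⁻²·a⁻¹: copper (16.3) > zinc (9.02)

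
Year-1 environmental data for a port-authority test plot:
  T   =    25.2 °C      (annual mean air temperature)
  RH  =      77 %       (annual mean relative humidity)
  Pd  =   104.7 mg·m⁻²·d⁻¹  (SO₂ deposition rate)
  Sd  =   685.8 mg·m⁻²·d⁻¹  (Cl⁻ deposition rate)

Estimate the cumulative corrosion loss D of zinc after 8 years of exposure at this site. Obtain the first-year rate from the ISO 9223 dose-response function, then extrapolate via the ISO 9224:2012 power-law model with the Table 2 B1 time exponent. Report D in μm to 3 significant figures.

zinc: T>10 °C ⇒ hinge -0.071·(25.2−10) = -1.0792
  sulphur-dioxide contribution → 1.172 μm/a
  chloride contribution → 11.41 μm/a
  total first-year rate 12.59 μm/a
Power-law: D(8) = r_corr · 8^0.813
  D(8) = 12.59 × 8^0.813 = 12.59 × 5.423 = 68.25 μm

D(8) = 68.3 μm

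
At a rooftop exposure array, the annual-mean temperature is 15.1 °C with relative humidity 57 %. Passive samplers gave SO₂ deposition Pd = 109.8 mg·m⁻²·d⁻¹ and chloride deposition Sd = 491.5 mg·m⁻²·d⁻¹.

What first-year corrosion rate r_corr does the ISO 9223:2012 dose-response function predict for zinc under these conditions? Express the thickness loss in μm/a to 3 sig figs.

r_corr = 4.39 μm/a

zinc: f(T) = -0.071·(T−10) [T>10 °C] = -0.3621
  SO₂ term: 0.0129·109.8^0.44·exp(0.046·57-0.3621) = 0.9771
  Cl⁻ term: 0.0175·491.5^0.57·exp(0.008·57+0.085·15.1) = 3.409
  r_corr = 0.9771 + 3.409 = 4.386 μm/a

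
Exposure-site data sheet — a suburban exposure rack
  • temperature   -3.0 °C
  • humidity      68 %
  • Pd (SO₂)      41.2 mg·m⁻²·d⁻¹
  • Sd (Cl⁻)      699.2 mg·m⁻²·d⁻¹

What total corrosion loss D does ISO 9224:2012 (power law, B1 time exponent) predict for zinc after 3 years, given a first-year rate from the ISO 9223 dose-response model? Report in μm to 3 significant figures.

D(3) = 4.64 μm

zinc: T≤10 °C ⇒ hinge +0.038·(-3.0−10) = -0.4940
  Pd branch = 0.0129·Pd^0.44·e^(0.046·RH+f) = 0.9227 μm/a
  Cl⁻ term: 0.0175·699.2^0.57·exp(0.008·68+0.085·-3.0) = 0.9772
  r_corr = 0.9227 + 0.9772 = 1.9 μm/a
Long-term exponent b (ISO 9224 Table 2, B1) = 0.813
  D(3) = 1.9 × 3^0.813 = 1.9 × 2.443 = 4.641 μm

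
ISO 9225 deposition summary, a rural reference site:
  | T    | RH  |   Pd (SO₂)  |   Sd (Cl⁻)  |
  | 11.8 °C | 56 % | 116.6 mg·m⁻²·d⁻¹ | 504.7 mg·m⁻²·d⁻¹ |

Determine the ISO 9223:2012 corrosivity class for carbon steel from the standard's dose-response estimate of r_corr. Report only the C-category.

carbon steel: f(T) = -0.054·(T−10) [T>10 °C] = -0.0972
  Pd branch = 1.77·Pd^0.52·e^(0.02·RH+f) = 58.46 μm/a
  Sd branch = 0.102·Sd^0.62·e^(0.033·RH+0.04·T) = 49.21 μm/a
  r_corr = 58.46 + 49.21 = 107.7 μm/a
108 μm/a falls in (80, 200] for carbon steel → category C5

C5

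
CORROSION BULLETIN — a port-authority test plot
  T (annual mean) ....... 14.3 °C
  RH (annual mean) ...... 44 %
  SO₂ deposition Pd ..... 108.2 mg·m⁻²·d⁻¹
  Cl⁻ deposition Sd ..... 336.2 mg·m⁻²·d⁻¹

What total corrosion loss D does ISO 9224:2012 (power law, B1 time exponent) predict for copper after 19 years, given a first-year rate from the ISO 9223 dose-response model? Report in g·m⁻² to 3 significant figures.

copper: temperature factor f = -0.080·(4.3) = -0.3440
  sulphur-dioxide contribution → 0.1703 μm/a
  chloride contribution → 0.4843 μm/a
  ⇒ r_corr(copper) = 0.6546 μm/a
Power-law: D(19) = r_corr · 19^0.667
  D(19) = 0.6546 × 19^0.667 = 0.6546 × 7.127 = 4.666 μm
  Mass loss = 4.666 μm × 8.96 g/cm³ = 41.8 g·m⁻²

D(19) = 41.8 g·m⁻²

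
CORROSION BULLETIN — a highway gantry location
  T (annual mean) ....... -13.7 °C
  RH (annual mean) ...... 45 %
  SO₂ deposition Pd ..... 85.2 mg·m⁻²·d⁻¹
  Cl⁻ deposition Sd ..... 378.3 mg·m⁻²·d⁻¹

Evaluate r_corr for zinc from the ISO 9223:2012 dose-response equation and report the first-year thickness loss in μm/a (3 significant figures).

r_corr = 0.524 μm/a

zinc: T≤10 °C ⇒ hinge +0.038·(-13.7−10) = -0.9006
  SO₂ term: 0.0129·85.2^0.44·exp(0.046·45-0.9006) = 0.2937
  Sd branch = 0.0175·Sd^0.57·e^(0.008·RH+0.085·T) = 0.2307 μm/a
  sum: 0.2937 + 0.2307 → r_corr = 0.5243 μm/a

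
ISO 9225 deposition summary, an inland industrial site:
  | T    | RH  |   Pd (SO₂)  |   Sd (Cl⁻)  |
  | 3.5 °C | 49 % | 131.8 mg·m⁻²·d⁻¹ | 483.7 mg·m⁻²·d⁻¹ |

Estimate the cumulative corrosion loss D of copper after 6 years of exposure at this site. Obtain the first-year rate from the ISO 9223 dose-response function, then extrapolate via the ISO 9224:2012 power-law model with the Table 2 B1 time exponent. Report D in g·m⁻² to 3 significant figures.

D(6) = 15.6 g·m⁻²

copper: T≤10 °C ⇒ hinge +0.126·(3.5−10) = -0.8190
  Pd branch = 0.0053·Pd^0.26·e^(0.059·RH+f) = 0.1497 μm/a
  Sd branch = 0.01025·Sd^0.27·e^(0.036·RH+0.049·T) = 0.3768 μm/a
  r_corr = 0.1497 + 0.3768 = 0.5266 μm/a
Long-term exponent b (ISO 9224 Table 2, B1) = 0.667
  D(6) = 0.5266 × 6^0.667 = 0.5266 × 3.304 = 1.74 μm
  Mass loss = 1.74 μm × 8.96 g/cm³ = 15.59 g·m⁻²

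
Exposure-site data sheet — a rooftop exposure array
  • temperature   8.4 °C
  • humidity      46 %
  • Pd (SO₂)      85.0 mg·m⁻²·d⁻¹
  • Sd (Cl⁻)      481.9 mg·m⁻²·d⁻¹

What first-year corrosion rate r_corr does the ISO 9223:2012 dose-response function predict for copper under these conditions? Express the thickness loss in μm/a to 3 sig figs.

r_corr = 0.637 μm/a

copper: f(T) = +0.126·(T−10) [T≤10 °C] = -0.2016
  SO₂ term: 0.0053·85.0^0.26·exp(0.059·46-0.2016) = 0.2075
  Sd branch = 0.01025·Sd^0.27·e^(0.036·RH+0.049·T) = 0.4296 μm/a
  sum: 0.2075 + 0.4296 → r_corr = 0.6371 μm/a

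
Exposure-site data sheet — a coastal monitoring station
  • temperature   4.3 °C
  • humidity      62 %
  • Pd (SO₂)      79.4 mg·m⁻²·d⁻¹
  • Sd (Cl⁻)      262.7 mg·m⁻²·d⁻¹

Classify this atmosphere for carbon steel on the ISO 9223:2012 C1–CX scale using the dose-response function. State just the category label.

C4

carbon steel: temperature factor f = +0.150·(-5.7) = -0.8550
  sulphur-dioxide contribution → 25.3 μm/a
  chloride contribution → 29.64 μm/a
  total first-year rate 54.94 μm/a
54.9 μm/a falls in (50, 80] for carbon steel → category C4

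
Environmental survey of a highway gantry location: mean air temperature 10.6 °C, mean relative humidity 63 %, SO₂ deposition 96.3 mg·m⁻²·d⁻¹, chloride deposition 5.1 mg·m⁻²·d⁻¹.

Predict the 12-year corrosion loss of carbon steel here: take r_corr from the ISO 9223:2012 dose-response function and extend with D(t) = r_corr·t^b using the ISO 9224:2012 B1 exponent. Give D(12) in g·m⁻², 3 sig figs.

carbon steel: temperature factor f = -0.054·(0.6) = -0.0324
  SO₂ term: 1.77·96.3^0.52·exp(0.02·63-0.0324) = 64.95
  Sd branch = 0.102·Sd^0.62·e^(0.033·RH+0.04·T) = 3.422 μm/a
  sum: 64.95 + 3.422 → r_corr = 68.38 μm/a
Power-law: D(12) = r_corr · 12^0.523
  D(12) = 68.38 × 12^0.523 = 68.38 × 3.668 = 250.8 μm
  Mass loss = 250.8 μm × 7.85 g/cm³ = 1969 g·m⁻²

D(12) = 1.97e+03 g·m⁻²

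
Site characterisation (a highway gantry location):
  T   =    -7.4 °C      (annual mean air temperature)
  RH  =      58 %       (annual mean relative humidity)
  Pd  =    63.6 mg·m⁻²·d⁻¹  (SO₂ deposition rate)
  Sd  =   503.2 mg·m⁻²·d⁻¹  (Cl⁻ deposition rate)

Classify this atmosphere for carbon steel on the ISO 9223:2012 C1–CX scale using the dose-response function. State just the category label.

carbon steel: f(T) = +0.150·(T−10) [T≤10 °C] = -2.6100
  sulphur-dioxide contribution → 3.598 μm/a
  chloride contribution → 24.34 μm/a
  total first-year rate 27.94 μm/a
ISO 9223 Table 2 (carbon steel): 25 < 27.9 ≤ 50 μm/a ⇒ C3

C3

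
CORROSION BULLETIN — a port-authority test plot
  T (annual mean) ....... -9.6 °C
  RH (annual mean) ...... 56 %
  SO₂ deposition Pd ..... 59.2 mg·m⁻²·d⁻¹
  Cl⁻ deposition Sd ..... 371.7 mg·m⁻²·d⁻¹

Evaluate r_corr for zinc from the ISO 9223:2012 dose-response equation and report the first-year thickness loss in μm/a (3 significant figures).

r_corr = 0.838 μm/a

zinc: T≤10 °C ⇒ hinge +0.038·(-9.6−10) = -0.7448
  sulphur-dioxide contribution → 0.4849 μm/a
  chloride contribution → 0.3534 μm/a
  total first-year rate 0.8383 μm/a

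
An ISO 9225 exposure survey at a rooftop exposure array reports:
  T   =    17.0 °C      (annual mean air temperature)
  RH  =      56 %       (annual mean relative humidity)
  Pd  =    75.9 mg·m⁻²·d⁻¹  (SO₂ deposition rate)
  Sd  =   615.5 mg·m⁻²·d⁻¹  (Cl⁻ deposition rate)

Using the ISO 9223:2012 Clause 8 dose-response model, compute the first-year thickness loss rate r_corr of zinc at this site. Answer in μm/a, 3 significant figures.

r_corr = 5.21 μm/a

zinc: f(T) = -0.071·(T−10) [T>10 °C] = -0.4970
  sulphur-dioxide contribution → 0.6931 μm/a
  chloride contribution → 4.519 μm/a
  total first-year rate 5.212 μm/a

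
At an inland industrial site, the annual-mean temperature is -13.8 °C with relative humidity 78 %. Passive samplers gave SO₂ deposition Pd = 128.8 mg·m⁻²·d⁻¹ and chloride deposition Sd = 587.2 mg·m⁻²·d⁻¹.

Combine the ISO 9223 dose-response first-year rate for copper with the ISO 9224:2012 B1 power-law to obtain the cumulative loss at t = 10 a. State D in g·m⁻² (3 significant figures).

D(10) = 24.0 g·m⁻²

copper: f(T) = +0.126·(T−10) [T≤10 °C] = -2.9988
  sulphur-dioxide contribution → 0.09314 μm/a
  chloride contribution → 0.4832 μm/a
  total first-year rate 0.5763 μm/a
Long-term exponent b (ISO 9224 Table 2, B1) = 0.667
  D(10) = 0.5763 × 10^0.667 = 0.5763 × 4.645 = 2.677 μm
  Mass loss = 2.677 μm × 8.96 g/cm³ = 23.99 g·m⁻²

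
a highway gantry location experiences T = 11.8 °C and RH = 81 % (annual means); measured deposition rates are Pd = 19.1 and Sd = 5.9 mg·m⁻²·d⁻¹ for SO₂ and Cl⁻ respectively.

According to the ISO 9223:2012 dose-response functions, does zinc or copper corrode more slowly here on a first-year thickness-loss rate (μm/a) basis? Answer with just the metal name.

copper

zinc: T>10 °C ⇒ hinge -0.071·(11.8−10) = -0.1278
  sulphur-dioxide contribution → 1.726 μm/a
  chloride contribution → 0.2509 μm/a
  total first-year rate 1.976 μm/a
copper: T>10 °C ⇒ hinge -0.080·(11.8−10) = -0.1440
  sulphur-dioxide contribution → 1.176 μm/a
  chloride contribution → 0.545 μm/a
  total first-year rate 1.721 μm/a
Ordering by μm/a: zinc (1.98) > copper (1.72)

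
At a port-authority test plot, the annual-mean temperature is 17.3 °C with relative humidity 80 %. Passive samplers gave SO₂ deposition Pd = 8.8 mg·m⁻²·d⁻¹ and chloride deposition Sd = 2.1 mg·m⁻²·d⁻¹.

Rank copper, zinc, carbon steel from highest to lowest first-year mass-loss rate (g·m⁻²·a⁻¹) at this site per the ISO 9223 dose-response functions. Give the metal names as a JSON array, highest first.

["carbon steel", "copper", "zinc"]

copper: f(T) = -0.080·(T−10) [T>10 °C] = -0.5840
  SO₂ term: 0.0053·8.8^0.26·exp(0.059·80-0.5840) = 0.5836
  Cl⁻ term: 0.01025·2.1^0.27·exp(0.036·80+0.049·17.3) = 0.5208
  sum: 0.5836 + 0.5208 → r_corr = 1.104 μm/a
  mass loss = 1.104 μm/a × 8.96 g/cm³ = 9.895 g·m⁻²·a⁻¹
zinc: T>10 °C ⇒ hinge -0.071·(17.3−10) = -0.5183
  SO₂ term: 0.0129·8.8^0.44·exp(0.046·80-0.5183) = 0.793
  Cl⁻ term: 0.0175·2.1^0.57·exp(0.008·80+0.085·17.3) = 0.2204
  sum: 0.793 + 0.2204 → r_corr = 1.013 μm/a
  mass loss = 1.013 μm/a × 7.14 g/cm³ = 7.236 g·m⁻²·a⁻¹
carbon steel: f(T) = -0.054·(T−10) [T>10 °C] = -0.3942
  Pd branch = 1.77·Pd^0.52·e^(0.02·RH+f) = 18.31 μm/a
  Sd branch = 0.102·Sd^0.62·e^(0.033·RH+0.04·T) = 4.523 μm/a
  sum: 18.31 + 4.523 → r_corr = 22.84 μm/a
  mass loss = 22.84 μm/a × 7.85 g/cm³ = 179.3 g·m⁻²·a⁻¹
Ordering by g·m⁻²·a⁻¹: carbon steel (179) > copper (9.89) > zinc (7.24)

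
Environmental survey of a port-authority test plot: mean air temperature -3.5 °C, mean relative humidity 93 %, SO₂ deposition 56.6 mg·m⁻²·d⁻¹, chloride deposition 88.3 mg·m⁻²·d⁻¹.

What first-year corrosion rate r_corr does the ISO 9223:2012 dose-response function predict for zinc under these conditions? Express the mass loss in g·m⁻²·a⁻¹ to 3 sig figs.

zinc: f(T) = +0.038·(T−10) [T≤10 °C] = -0.5130
  Pd branch = 0.0129·Pd^0.44·e^(0.046·RH+f) = 3.288 μm/a
  Cl⁻ term: 0.0175·88.3^0.57·exp(0.008·93+0.085·-3.5) = 0.3517
  r_corr = 3.288 + 0.3517 = 3.64 μm/a
Convert to mass loss: 3.64 μm/a × 7.14 g/cm³ = 25.99 g·m⁻²·a⁻¹

r_corr = 26.0 g·m⁻²·a⁻¹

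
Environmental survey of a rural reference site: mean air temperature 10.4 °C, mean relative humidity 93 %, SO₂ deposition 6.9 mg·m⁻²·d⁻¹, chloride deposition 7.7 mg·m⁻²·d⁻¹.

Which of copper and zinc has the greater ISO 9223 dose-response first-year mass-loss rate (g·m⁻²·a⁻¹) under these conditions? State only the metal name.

copper

copper: f(T) = -0.080·(T−10) [T>10 °C] = -0.0320
  SO₂ term: 0.0053·6.9^0.26·exp(0.059·93-0.0320) = 2.049
  Sd branch = 0.01025·Sd^0.27·e^(0.036·RH+0.049·T) = 0.8422 μm/a
  sum: 2.049 + 0.8422 → r_corr = 2.891 μm/a
  mass loss = 2.891 μm/a × 8.96 g/cm³ = 25.9 g·m⁻²·a⁻¹
zinc: temperature factor f = -0.071·(0.4) = -0.0284
  SO₂ term: 0.0129·6.9^0.44·exp(0.046·93-0.0284) = 2.115
  Cl⁻ term: 0.0175·7.7^0.57·exp(0.008·93+0.085·10.4) = 0.2853
  sum: 2.115 + 0.2853 → r_corr = 2.4 μm/a
  mass loss = 2.4 μm/a × 7.14 g/cm³ = 17.14 g·m⁻²·a⁻¹
Ordering by g·m⁻²·a⁻¹: copper (25.9) > zinc (17.1)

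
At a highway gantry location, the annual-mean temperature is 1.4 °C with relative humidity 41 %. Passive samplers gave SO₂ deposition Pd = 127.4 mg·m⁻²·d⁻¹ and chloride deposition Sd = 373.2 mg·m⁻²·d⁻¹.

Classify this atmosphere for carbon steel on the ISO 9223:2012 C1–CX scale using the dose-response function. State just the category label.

carbon steel: temperature factor f = +0.150·(-8.6) = -1.2900
  sulphur-dioxide contribution → 13.76 μm/a
  chloride contribution → 16.41 μm/a
  total first-year rate 30.17 μm/a
30.2 μm/a falls in (25, 50] for carbon steel → category C3

C3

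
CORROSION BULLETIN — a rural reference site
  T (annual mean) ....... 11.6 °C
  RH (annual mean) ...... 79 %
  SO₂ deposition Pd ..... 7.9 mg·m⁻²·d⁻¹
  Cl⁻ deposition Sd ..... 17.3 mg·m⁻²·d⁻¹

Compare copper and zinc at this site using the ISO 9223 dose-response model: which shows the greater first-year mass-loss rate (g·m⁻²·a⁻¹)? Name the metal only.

copper: temperature factor f = -0.080·(1.6) = -0.1280
  SO₂ term: 0.0053·7.9^0.26·exp(0.059·79-0.1280) = 0.8439
  Sd branch = 0.01025·Sd^0.27·e^(0.036·RH+0.049·T) = 0.6714 μm/a
  sum: 0.8439 + 0.6714 → r_corr = 1.515 μm/a
  mass loss = 1.515 μm/a × 8.96 g/cm³ = 13.58 g·m⁻²·a⁻¹
zinc: temperature factor f = -0.071·(1.6) = -0.1136
  SO₂ term: 0.0129·7.9^0.44·exp(0.046·79-0.1136) = 1.083
  Cl⁻ term: 0.0175·17.3^0.57·exp(0.008·79+0.085·11.6) = 0.4481
  sum: 1.083 + 0.4481 → r_corr = 1.531 μm/a
  mass loss = 1.531 μm/a × 7.14 g/cm³ = 10.93 g·m⁻²·a⁻¹
Ordering by g·m⁻²·a⁻¹: copper (13.6) > zinc (10.9)

copper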